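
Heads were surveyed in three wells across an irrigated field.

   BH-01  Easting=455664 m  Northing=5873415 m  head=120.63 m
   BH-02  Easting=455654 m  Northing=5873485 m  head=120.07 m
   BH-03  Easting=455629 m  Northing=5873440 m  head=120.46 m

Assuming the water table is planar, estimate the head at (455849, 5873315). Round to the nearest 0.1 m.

Taking BH-01 as reference: BH-02−BH-01 = (-10, 70, -0.56); BH-03−BH-01 = (-35, 25, -0.17).
Determinant of the coordinate differences = (-10)·25 − (-35)·70 = 2200.
∂h/∂x = [(-0.56)·25 − (-0.17)·70] / 2200 = -0.0009545
∂h/∂y = [(-10)·(-0.17) − (-35)·(-0.56)] / 2200 = -0.008136
h(455849, 5873315) = 120.63 + (-0.0009545)·(185) + (-0.008136)·(-100) = 120.63 -0.177 +0.814 = 121.267 m.

121.3 m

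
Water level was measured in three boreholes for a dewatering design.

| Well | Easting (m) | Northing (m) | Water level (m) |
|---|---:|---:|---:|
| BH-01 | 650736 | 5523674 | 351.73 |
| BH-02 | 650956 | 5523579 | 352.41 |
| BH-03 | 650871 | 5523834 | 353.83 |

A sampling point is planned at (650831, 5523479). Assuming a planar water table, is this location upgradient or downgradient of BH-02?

Taking BH-01 as reference: BH-02−BH-01 = (220, -95, +0.68); BH-03−BH-01 = (135, 160, +2.10).
Determinant of the coordinate differences = 220·160 − 135·(-95) = 48025.
∂h/∂x = [(+0.68)·160 − (+2.10)·(-95)] / 48025 = +0.006420
∂h/∂y = [220·(+2.10) − 135·(+0.68)] / 48025 = +0.007708
Head at (650831, 5523479) = 351.73 + (+0.006420)·(95) + (+0.007708)·(-195) = 350.84 m.
That is lower than the 352.41 m at BH-02, so the point is downgradient.

downgradient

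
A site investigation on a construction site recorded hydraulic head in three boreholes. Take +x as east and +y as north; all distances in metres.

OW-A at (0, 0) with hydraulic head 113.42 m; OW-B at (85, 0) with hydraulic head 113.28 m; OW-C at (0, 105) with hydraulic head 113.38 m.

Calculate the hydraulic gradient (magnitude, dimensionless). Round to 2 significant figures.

∂h/∂x = (113.28 − 113.42) / (85 − 0) = -0.001647
∂h/∂y = (113.38 − 113.42) / (105 − 0) = -0.0003810
|∇h| = √(-0.001647² + -0.0003810²) = 0.00169

0.0017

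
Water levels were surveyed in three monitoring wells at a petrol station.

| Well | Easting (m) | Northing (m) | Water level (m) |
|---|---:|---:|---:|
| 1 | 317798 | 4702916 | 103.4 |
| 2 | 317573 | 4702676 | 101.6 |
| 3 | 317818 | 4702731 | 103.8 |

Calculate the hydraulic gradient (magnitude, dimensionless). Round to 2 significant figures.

With h = a·x + b·y + c and 1 as origin, the differences give:
  (-225)·a + (-240)·b = -1.8
  20·a + (-185)·b = +0.4
Eliminate b (×(-185) and ×(-240), subtract): 46425·a = 429.00 → a = ∂h/∂x = +0.009241
Back-substitute: b = ∂h/∂y = -0.001163.
|∇h| = √(0.009241² + -0.001163²) = 0.009314

0.0093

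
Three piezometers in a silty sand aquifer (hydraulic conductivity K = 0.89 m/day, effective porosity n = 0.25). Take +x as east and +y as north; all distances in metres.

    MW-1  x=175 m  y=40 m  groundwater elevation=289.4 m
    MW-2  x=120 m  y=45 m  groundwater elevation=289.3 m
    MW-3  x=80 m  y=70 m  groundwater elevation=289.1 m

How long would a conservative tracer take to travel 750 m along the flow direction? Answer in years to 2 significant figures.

95 years

Taking MW-1 as reference: MW-2−MW-1 = (-55, 5, -0.1); MW-3−MW-1 = (-95, 30, -0.3).
Solve a·Δx + b·Δy = Δh: det = (-55)·30 − (-95)·5 = -1175.
∂h/∂x = [(-0.1)·30 − (-0.3)·5] / -1175 = +0.001277
∂h/∂y = [(-55)·(-0.3) − (-95)·(-0.1)] / -1175 = -0.005957
|∇h| = √(0.001277² + -0.005957²) = 0.006092
Seepage velocity v = K·i/n = 0.89 × 0.006092 / 0.25 = 0.02169 m/day.
t = 750 / 0.02169 = 3.458e+04 days = 94.7 years.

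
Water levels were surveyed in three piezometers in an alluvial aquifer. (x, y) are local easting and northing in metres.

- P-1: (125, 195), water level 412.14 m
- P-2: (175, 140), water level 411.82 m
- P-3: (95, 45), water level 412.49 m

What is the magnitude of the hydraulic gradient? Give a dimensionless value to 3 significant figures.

0.00740

Differences from P-1: to P-2 (Δx, Δy, Δh) = (50, -55, -0.32); to P-3 = (-30, -150, +0.35).
Solve a·Δx + b·Δy = Δh: det = 50·(-150) − (-30)·(-55) = -9150.
∂h/∂x = [(-0.32)·(-150) − (+0.35)·(-55)] / -9150 = -0.007350
∂h/∂y = [50·(+0.35) − (-30)·(-0.32)] / -9150 = -0.0008634
|∇h| = √(-0.007350² + -0.0008634²) = 0.007401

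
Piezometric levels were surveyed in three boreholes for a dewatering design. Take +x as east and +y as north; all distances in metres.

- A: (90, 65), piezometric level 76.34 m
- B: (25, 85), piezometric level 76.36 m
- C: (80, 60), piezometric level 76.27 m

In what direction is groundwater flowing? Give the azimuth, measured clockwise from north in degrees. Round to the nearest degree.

195°

Differences from A: to B (Δx, Δy, Δh) = (-65, 20, +0.02); to C = (-10, -5, -0.07).
Solve a·Δx + b·Δy = Δh: det = (-65)·(-5) − (-10)·20 = 525.
∂h/∂x = [(+0.02)·(-5) − (-0.07)·20] / 525 = +0.002476
∂h/∂y = [(-65)·(-0.07) − (-10)·(+0.02)] / 525 = +0.009048
Flow direction (−∇h) has components (-0.002476 E, -0.009048 N).
Azimuth = atan2(E, N) = atan2(-0.002476, -0.009048) = 195.3° ≈ 195°.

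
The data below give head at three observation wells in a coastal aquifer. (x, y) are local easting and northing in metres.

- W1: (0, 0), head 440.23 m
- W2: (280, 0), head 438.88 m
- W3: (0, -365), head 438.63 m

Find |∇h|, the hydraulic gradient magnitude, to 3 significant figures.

0.00652

∂h/∂x = (438.88 − 440.23) / (280 − 0) = -0.004821
∂h/∂y = (438.63 − 440.23) / (-365 − 0) = +0.004384
|∇h| = √(-0.004821² + 0.004384²) = 0.006516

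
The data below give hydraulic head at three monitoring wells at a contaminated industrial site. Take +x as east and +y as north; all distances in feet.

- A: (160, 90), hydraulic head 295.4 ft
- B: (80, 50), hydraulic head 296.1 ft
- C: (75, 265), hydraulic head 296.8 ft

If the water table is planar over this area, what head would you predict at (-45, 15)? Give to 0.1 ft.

Three-point gradient (reference A): Δ to B = (-80, -40, +0.7), Δ to C = (-85, 175, +1.4).
∂h/∂x = -0.01026, ∂h/∂y = +0.003017 (det = -17400).
h(-45, 15) = 295.4 + (-0.01026)·(-205) + (+0.003017)·(-75) = 295.4 +2.103 -0.226 = 297.277 ft.

297.3 ft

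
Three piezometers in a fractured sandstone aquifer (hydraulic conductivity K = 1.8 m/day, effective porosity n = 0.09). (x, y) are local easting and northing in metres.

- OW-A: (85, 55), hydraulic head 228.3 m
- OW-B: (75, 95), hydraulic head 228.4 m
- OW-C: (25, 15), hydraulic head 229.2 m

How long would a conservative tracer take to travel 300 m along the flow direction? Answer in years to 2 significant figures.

With h = a·x + b·y + c and OW-A as origin, the differences give:
  (-10)·a + 40·b = +0.1
  (-60)·a + (-40)·b = +0.9
Eliminate b (×(-40) and ×40, subtract): 2800·a = -40.00 → a = ∂h/∂x = -0.01429
Back-substitute: b = ∂h/∂y = -0.001071.
|∇h| = √(-0.01429² + -0.001071²) = 0.01433
Seepage velocity v = K·i/n = 1.8 × 0.01433 / 0.09 = 0.2866 m/day.
t = 300 / 0.2866 = 1047 days = 2.87 years.

2.9 years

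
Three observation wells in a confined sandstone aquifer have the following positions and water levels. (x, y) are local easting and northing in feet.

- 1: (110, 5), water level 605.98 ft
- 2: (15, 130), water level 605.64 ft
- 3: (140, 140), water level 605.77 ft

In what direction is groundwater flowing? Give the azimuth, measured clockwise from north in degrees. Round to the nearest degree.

Differences from 1: to 2 (Δx, Δy, Δh) = (-95, 125, -0.34); to 3 = (30, 135, -0.21).
Solve a·Δx + b·Δy = Δh: det = (-95)·135 − 30·125 = -16575.
∂h/∂x = [(-0.34)·135 − (-0.21)·125] / -16575 = +0.001186
∂h/∂y = [(-95)·(-0.21) − 30·(-0.34)] / -16575 = -0.001819
Flow direction (−∇h) has components (-0.001186 E, +0.001819 N).
Azimuth = atan2(E, N) = atan2(-0.001186, +0.001819) = 326.9° ≈ 327°.

327°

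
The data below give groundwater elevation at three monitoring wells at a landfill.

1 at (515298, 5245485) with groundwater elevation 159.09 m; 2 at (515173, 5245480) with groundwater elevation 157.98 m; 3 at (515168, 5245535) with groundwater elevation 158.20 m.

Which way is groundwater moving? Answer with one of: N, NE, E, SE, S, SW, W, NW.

SW

Three-point gradient (reference 1): Δ to 2 = (-125, -5, -1.11), Δ to 3 = (-130, 50, -0.89).
∂h/∂x = +0.008688, ∂h/∂y = +0.004790 (det = -6900).
Flow = −∇h = (-0.008688 east, -0.004790 north), which points southwest.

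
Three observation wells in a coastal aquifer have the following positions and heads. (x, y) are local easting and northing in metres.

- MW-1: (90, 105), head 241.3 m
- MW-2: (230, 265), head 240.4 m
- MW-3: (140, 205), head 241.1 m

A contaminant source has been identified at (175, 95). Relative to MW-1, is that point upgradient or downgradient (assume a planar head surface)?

downgradient

Taking MW-1 as reference: MW-2−MW-1 = (140, 160, -0.9); MW-3−MW-1 = (50, 100, -0.2).
Determinant of the coordinate differences = 140·100 − 50·160 = 6000.
∂h/∂x = [(-0.9)·100 − (-0.2)·160] / 6000 = -0.009667
∂h/∂y = [140·(-0.2) − 50·(-0.9)] / 6000 = +0.002833
Head at (175, 95) = 241.3 + (-0.009667)·(85) + (+0.002833)·(-10) = 240.45 m.
That is lower than the 241.3 m at MW-1, so the point is downgradient.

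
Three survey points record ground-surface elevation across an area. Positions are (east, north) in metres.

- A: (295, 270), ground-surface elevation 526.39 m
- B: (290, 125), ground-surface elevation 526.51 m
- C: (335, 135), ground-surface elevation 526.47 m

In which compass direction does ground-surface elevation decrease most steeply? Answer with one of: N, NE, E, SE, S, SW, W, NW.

With z = a·x + b·y + c and A as origin, the differences give:
  (-5)·a + (-145)·b = +0.12
  40·a + (-135)·b = +0.08
Eliminate b (×(-135) and ×(-145), subtract): 6475·a = -4.600 → a = ∂z/∂x = -0.0007104
Back-substitute: b = ∂z/∂y = -0.0008031.
Steepest decrease is along −∇f = (+0.0007104 E, +0.0008031 N) → northeast.

NE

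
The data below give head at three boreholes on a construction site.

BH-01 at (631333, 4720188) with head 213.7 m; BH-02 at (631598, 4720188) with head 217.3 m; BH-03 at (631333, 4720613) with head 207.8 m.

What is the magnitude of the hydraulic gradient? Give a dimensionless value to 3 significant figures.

0.0194

∂h/∂x = (217.3 − 213.7) / (631598 − 631333) = +0.01358
∂h/∂y = (207.8 − 213.7) / (4720613 − 4720188) = -0.01388
|∇h| = √(0.01358² + -0.01388²) = 0.01942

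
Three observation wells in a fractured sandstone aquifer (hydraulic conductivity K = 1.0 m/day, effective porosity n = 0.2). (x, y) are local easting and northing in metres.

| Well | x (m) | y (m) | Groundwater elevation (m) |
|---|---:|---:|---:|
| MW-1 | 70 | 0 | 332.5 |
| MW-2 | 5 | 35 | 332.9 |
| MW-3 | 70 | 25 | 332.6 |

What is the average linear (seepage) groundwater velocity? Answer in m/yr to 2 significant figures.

10 m/yr

With h = a·x + b·y + c and MW-1 as origin, the differences give:
  (-65)·a + 35·b = +0.4
  0·a + 25·b = +0.1
Eliminate b (×25 and ×35, subtract): -1625·a = 6.50 → a = ∂h/∂x = -0.004000
Back-substitute: b = ∂h/∂y = +0.004000.
|∇h| = √(-0.004000² + 0.004000²) = 0.005657
Seepage velocity v = K·i/n = 1.0 × 0.005657 / 0.2 = 0.02828 m/day = 10.33 m/yr.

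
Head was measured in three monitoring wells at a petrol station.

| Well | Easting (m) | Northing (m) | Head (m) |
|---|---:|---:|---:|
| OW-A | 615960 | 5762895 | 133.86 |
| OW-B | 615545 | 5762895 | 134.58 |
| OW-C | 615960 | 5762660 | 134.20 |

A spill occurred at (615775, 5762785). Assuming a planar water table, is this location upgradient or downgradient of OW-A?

∂h/∂x = (134.58 − 133.86) / (615545 − 615960) = -0.001735
∂h/∂y = (134.20 − 133.86) / (5762660 − 5762895) = -0.001447
Head at (615775, 5762785) = 133.86 + (-0.001735)·(-185) + (-0.001447)·(-110) = 134.34 m.
That is higher than the 133.86 m at OW-A, so the point is upgradient.

upgradient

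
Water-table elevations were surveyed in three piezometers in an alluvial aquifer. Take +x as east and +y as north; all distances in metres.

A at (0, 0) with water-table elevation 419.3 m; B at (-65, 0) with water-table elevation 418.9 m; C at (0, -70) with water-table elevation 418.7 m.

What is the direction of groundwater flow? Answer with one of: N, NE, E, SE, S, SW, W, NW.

∂h/∂x = (418.9 − 419.3) / (-65 − 0) = +0.006154
∂h/∂y = (418.7 − 419.3) / (-70 − 0) = +0.008571
Flow = −∇h = (-0.006154 east, -0.008571 north), which points southwest.

SW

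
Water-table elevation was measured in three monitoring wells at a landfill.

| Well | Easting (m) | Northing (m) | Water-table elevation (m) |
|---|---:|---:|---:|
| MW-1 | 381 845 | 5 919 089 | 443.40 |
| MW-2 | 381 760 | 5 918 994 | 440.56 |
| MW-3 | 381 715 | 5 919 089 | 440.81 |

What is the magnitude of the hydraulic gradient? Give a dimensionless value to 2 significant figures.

0.023

With h = a·x + b·y + c and MW-1 as origin, the differences give:
  (-85)·a + (-95)·b = -2.84
  (-130)·a + 0·b = -2.59
Eliminate b (×0 and ×(-95), subtract): -12350·a = -246.050 → a = ∂h/∂x = +0.01992
Back-substitute: b = ∂h/∂y = +0.01207.
|∇h| = √(0.01992² + 0.01207²) = 0.02329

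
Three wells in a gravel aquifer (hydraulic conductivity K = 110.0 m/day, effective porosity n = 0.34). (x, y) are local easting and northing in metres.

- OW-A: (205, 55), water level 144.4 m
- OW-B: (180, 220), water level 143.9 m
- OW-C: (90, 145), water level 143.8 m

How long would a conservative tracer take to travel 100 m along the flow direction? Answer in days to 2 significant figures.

Taking OW-A as reference: OW-B−OW-A = (-25, 165, -0.5); OW-C−OW-A = (-115, 90, -0.6).
Solve a·Δx + b·Δy = Δh: det = (-25)·90 − (-115)·165 = 16725.
∂h/∂x = [(-0.5)·90 − (-0.6)·165] / 16725 = +0.003229
∂h/∂y = [(-25)·(-0.6) − (-115)·(-0.5)] / 16725 = -0.002541
|∇h| = √(0.003229² + -0.002541²) = 0.004109
Seepage velocity v = K·i/n = 110.0 × 0.004109 / 0.34 = 1.329 m/day.
t = 100 / 1.329 = 75.24 days.

75 days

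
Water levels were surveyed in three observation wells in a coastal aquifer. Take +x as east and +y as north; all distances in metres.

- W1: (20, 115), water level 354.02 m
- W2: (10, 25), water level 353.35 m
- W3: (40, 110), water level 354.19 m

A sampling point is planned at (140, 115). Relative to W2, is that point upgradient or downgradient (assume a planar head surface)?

upgradient

With h = a·x + b·y + c and W1 as origin, the differences give:
  (-10)·a + (-90)·b = -0.67
  20·a + (-5)·b = +0.17
Eliminate b (×(-5) and ×(-90), subtract): 1850·a = 18.650 → a = ∂h/∂x = +0.01008
Back-substitute: b = ∂h/∂y = +0.006324.
Head at (140, 115) = 354.02 + (+0.01008)·(120) + (+0.006324)·(0) = 355.23 m.
That is higher than the 353.35 m at W2, so the point is upgradient.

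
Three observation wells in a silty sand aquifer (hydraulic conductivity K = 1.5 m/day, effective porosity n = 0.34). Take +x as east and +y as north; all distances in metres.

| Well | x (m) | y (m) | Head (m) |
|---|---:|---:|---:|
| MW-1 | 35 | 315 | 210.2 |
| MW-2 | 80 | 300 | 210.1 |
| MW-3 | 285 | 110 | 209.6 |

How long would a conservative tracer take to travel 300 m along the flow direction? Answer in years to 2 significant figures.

87 years

Three-point gradient (reference MW-1): Δ to MW-2 = (45, -15, -0.1), Δ to MW-3 = (250, -205, -0.6).
∂h/∂x = -0.002100, ∂h/∂y = +0.0003653 (det = -5475).
|∇h| = √(-0.002100² + 0.0003653²) = 0.002132
Seepage velocity v = K·i/n = 1.5 × 0.002132 / 0.34 = 0.009406 m/day.
t = 300 / 0.009406 = 3.189e+04 days = 87.3 years.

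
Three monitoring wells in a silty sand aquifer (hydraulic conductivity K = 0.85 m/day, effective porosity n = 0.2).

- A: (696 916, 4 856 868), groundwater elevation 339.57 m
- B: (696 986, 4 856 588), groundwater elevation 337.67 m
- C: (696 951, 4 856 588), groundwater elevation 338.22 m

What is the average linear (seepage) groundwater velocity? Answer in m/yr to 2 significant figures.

25 m/yr

Taking A as reference: B−A = (70, -280, -1.90); C−A = (35, -280, -1.35).
Solve a·Δx + b·Δy = Δh: det = 70·(-280) − 35·(-280) = -9800.
∂h/∂x = [(-1.90)·(-280) − (-1.35)·(-280)] / -9800 = -0.01571
∂h/∂y = [70·(-1.35) − 35·(-1.90)] / -9800 = +0.002857
|∇h| = √(-0.01571² + 0.002857²) = 0.01597
Seepage velocity v = K·i/n = 0.85 × 0.01597 / 0.2 = 0.06787 m/day = 24.79 m/yr.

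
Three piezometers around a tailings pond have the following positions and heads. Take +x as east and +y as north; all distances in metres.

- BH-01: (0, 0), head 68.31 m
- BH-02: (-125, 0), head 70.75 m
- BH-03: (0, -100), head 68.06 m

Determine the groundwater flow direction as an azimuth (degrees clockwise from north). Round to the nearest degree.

∂h/∂x = (70.75 − 68.31) / (-125 − 0) = -0.01952
∂h/∂y = (68.06 − 68.31) / (-100 − 0) = +0.002500
Flow direction (−∇h) has components (+0.01952 E, -0.002500 N).
Azimuth = atan2(E, N) = atan2(+0.01952, -0.002500) = 97.3° ≈ 097°.

097°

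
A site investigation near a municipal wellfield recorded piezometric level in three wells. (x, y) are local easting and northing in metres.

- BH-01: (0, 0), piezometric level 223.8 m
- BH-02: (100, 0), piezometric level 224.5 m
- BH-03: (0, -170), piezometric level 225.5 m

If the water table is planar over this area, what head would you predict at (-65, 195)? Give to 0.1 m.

∂h/∂x = (224.5 − 223.8) / (100 − 0) = +0.007000
∂h/∂y = (225.5 − 223.8) / (-170 − 0) = -0.010000
h(-65, 195) = 223.8 + (+0.007000)·(-65) + (-0.010000)·(195) = 223.8 -0.455 -1.950 = 221.395 m.

221.4 m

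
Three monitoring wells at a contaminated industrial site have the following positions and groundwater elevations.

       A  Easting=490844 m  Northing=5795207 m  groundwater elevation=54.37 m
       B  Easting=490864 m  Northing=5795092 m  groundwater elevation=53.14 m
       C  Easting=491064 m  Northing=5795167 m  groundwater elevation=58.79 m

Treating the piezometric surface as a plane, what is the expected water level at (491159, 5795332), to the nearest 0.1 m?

63.4 m

Taking A as reference: B−A = (20, -115, -1.23); C−A = (220, -40, +4.42).
Determinant of the coordinate differences = 20·(-40) − 220·(-115) = 24500.
∂h/∂x = [(-1.23)·(-40) − (+4.42)·(-115)] / 24500 = +0.02276
∂h/∂y = [20·(+4.42) − 220·(-1.23)] / 24500 = +0.01465
h(491159, 5795332) = 54.37 + (+0.02276)·(315) + (+0.01465)·(125) = 54.37 +7.168 +1.832 = 63.369 m.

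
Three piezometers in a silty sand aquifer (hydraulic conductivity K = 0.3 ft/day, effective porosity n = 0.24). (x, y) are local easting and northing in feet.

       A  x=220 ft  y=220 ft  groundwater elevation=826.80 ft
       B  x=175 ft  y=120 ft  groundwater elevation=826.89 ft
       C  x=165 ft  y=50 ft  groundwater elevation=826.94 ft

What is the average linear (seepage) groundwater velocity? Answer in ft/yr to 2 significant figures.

Differences from A: to B (Δx, Δy, Δh) = (-45, -100, +0.09); to C = (-55, -170, +0.14).
Determinant of the coordinate differences = (-45)·(-170) − (-55)·(-100) = 2150.
∂h/∂x = [(+0.09)·(-170) − (+0.14)·(-100)] / 2150 = -0.0006047
∂h/∂y = [(-45)·(+0.14) − (-55)·(+0.09)] / 2150 = -0.0006279
|∇h| = √(-0.0006047² + -0.0006279²) = 0.0008717
Seepage velocity v = K·i/n = 0.3 × 0.0008717 / 0.24 = 0.00109 ft/day = 0.3981 ft/yr.

0.40 ft/yr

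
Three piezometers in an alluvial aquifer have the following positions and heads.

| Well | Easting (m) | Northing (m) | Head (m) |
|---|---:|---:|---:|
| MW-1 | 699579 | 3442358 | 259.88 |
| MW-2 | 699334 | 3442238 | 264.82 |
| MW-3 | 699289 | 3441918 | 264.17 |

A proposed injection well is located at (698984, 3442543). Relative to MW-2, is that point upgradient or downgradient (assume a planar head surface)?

With h = a·x + b·y + c and MW-1 as origin, the differences give:
  (-245)·a + (-120)·b = +4.94
  (-290)·a + (-440)·b = +4.29
Eliminate b (×(-440) and ×(-120), subtract): 73000·a = -1658.800 → a = ∂h/∂x = -0.02272
Back-substitute: b = ∂h/∂y = +0.005227.
Head at (698984, 3442543) = 259.88 + (-0.02272)·(-595) + (+0.005227)·(185) = 274.37 m.
That is higher than the 264.82 m at MW-2, so the point is upgradient.

upgradient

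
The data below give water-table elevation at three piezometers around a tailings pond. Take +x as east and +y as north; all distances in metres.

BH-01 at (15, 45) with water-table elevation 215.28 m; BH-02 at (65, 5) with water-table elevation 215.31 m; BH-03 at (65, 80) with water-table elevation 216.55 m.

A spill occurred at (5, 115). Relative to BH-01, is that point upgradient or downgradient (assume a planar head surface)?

upgradient

With h = a·x + b·y + c and BH-01 as origin, the differences give:
  50·a + (-40)·b = +0.03
  50·a + 35·b = +1.27
Eliminate b (×35 and ×(-40), subtract): 3750·a = 51.850 → a = ∂h/∂x = +0.01383
Back-substitute: b = ∂h/∂y = +0.01653.
Head at (5, 115) = 215.28 + (+0.01383)·(-10) + (+0.01653)·(70) = 216.30 m.
That is higher than the 215.28 m at BH-01, so the point is upgradient.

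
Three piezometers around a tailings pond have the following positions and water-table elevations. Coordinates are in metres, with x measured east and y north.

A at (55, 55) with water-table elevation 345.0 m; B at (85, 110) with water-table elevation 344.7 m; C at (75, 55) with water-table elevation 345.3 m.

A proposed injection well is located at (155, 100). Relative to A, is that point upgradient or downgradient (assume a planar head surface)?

With h = a·x + b·y + c and A as origin, the differences give:
  30·a + 55·b = -0.3
  20·a + 0·b = +0.3
Eliminate b (×0 and ×55, subtract): -1100·a = -16.50 → a = ∂h/∂x = +0.01500
Back-substitute: b = ∂h/∂y = -0.01364.
Head at (155, 100) = 345.0 + (+0.01500)·(100) + (-0.01364)·(45) = 345.89 m.
That is higher than the 345.0 m at A, so the point is upgradient.

upgradient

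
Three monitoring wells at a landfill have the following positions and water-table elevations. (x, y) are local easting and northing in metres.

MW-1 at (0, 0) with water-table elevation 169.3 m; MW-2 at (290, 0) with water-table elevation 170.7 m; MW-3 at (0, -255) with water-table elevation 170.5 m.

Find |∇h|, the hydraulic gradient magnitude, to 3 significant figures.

∂h/∂x = (170.7 − 169.3) / (290 − 0) = +0.004828
∂h/∂y = (170.5 − 169.3) / (-255 − 0) = -0.004706
|∇h| = √(0.004828² + -0.004706²) = 0.006742

0.00674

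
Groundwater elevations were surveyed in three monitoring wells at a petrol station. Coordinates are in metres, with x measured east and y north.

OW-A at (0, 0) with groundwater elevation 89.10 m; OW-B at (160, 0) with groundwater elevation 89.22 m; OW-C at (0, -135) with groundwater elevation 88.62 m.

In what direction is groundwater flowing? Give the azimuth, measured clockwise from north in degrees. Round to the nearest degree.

∂h/∂x = (89.22 − 89.10) / (160 − 0) = +0.0007500
∂h/∂y = (88.62 − 89.10) / (-135 − 0) = +0.003556
Flow direction (−∇h) has components (-0.0007500 E, -0.003556 N).
Azimuth = atan2(E, N) = atan2(-0.0007500, -0.003556) = 191.9° ≈ 192°.

192°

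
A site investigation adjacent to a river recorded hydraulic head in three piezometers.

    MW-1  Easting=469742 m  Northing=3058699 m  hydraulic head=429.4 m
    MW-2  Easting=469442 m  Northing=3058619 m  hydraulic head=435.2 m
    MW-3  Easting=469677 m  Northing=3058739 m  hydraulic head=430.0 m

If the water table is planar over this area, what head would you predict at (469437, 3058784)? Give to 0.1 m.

Taking MW-1 as reference: MW-2−MW-1 = (-300, -80, +5.8); MW-3−MW-1 = (-65, 40, +0.6).
Solve a·Δx + b·Δy = Δh: det = (-300)·40 − (-65)·(-80) = -17200.
∂h/∂x = [(+5.8)·40 − (+0.6)·(-80)] / -17200 = -0.01628
∂h/∂y = [(-300)·(+0.6) − (-65)·(+5.8)] / -17200 = -0.01145
h(469437, 3058784) = 429.4 + (-0.01628)·(-305) + (-0.01145)·(85) = 429.4 +4.965 -0.974 = 433.392 m.

433.4 m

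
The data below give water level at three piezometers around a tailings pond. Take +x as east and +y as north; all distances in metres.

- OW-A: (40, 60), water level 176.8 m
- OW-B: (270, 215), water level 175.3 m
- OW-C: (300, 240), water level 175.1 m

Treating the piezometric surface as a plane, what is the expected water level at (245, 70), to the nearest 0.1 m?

Differences from OW-A: to OW-B (Δx, Δy, Δh) = (230, 155, -1.5); to OW-C = (260, 180, -1.7).
Solve a·Δx + b·Δy = Δh: det = 230·180 − 260·155 = 1100.
∂h/∂x = [(-1.5)·180 − (-1.7)·155] / 1100 = -0.005909
∂h/∂y = [230·(-1.7) − 260·(-1.5)] / 1100 = -0.0009091
h(245, 70) = 176.8 + (-0.005909)·(205) + (-0.0009091)·(10) = 176.8 -1.211 -0.009 = 175.580 m.

175.6 m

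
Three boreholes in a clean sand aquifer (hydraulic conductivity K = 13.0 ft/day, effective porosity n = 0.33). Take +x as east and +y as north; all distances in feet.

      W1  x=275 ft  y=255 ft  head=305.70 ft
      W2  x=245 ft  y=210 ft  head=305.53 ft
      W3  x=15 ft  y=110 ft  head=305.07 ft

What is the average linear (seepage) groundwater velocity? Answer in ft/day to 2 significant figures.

Differences from W1: to W2 (Δx, Δy, Δh) = (-30, -45, -0.17); to W3 = (-260, -145, -0.63).
Solve a·Δx + b·Δy = Δh: det = (-30)·(-145) − (-260)·(-45) = -7350.
∂h/∂x = [(-0.17)·(-145) − (-0.63)·(-45)] / -7350 = +0.0005034
∂h/∂y = [(-30)·(-0.63) − (-260)·(-0.17)] / -7350 = +0.003442
|∇h| = √(0.0005034² + 0.003442²) = 0.003479
Seepage velocity v = K·i/n = 13.0 × 0.003479 / 0.33 = 0.1371 ft/day.

0.14 ft/day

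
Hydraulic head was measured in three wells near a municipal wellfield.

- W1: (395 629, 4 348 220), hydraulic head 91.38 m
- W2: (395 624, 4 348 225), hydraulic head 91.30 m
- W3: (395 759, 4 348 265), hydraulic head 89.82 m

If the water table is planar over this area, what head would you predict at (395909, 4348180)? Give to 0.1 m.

90.9 m

With h = a·x + b·y + c and W1 as origin, the differences give:
  (-5)·a + 5·b = -0.08
  130·a + 45·b = -1.56
Eliminate b (×45 and ×5, subtract): -875·a = 4.200 → a = ∂h/∂x = -0.004800
Back-substitute: b = ∂h/∂y = -0.02080.
h(395909, 4348180) = 91.38 + (-0.004800)·(280) + (-0.02080)·(-40) = 91.38 -1.344 +0.832 = 90.868 m.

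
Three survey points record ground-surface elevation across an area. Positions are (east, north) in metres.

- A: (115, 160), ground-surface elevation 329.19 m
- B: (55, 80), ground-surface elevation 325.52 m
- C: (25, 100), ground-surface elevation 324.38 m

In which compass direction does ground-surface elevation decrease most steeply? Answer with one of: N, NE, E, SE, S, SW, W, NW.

Taking A as reference: B−A = (-60, -80, -3.67); C−A = (-90, -60, -4.81).
Solve a·Δx + b·Δy = Δz: det = (-60)·(-60) − (-90)·(-80) = -3600.
∂z/∂x = [(-3.67)·(-60) − (-4.81)·(-80)] / -3600 = +0.04572
∂z/∂y = [(-60)·(-4.81) − (-90)·(-3.67)] / -3600 = +0.01158
Steepest decrease is along −∇f = (-0.04572 E, -0.01158 N) → west.

W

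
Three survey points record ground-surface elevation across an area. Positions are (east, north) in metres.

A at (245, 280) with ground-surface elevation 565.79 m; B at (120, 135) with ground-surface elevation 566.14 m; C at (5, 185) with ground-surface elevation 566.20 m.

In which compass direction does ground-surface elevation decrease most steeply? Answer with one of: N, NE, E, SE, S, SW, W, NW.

NE

With z = a·x + b·y + c and A as origin, the differences give:
  (-125)·a + (-145)·b = +0.35
  (-240)·a + (-95)·b = +0.41
Eliminate b (×(-95) and ×(-145), subtract): -22925·a = 26.200 → a = ∂z/∂x = -0.001143
Back-substitute: b = ∂z/∂y = -0.001429.
Steepest decrease is along −∇f = (+0.001143 E, +0.001429 N) → northeast.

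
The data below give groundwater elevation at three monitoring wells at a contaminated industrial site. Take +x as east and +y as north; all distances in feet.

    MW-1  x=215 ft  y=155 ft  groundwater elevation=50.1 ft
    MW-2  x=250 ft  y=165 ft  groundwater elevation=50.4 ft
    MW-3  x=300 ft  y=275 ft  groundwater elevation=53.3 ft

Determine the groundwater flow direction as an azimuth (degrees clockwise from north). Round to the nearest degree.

183°

Taking MW-1 as reference: MW-2−MW-1 = (35, 10, +0.3); MW-3−MW-1 = (85, 120, +3.2).
Solve a·Δx + b·Δy = Δh: det = 35·120 − 85·10 = 3350.
∂h/∂x = [(+0.3)·120 − (+3.2)·10] / 3350 = +0.001194
∂h/∂y = [35·(+3.2) − 85·(+0.3)] / 3350 = +0.02582
Flow direction (−∇h) has components (-0.001194 E, -0.02582 N).
Azimuth = atan2(E, N) = atan2(-0.001194, -0.02582) = 182.6° ≈ 183°.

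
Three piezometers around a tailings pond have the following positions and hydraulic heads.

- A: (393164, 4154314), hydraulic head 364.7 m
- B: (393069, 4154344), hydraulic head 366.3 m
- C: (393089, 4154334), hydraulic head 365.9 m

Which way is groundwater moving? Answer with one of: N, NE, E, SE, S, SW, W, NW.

Taking A as reference: B−A = (-95, 30, +1.6); C−A = (-75, 20, +1.2).
Solve a·Δx + b·Δy = Δh: det = (-95)·20 − (-75)·30 = 350.
∂h/∂x = [(+1.6)·20 − (+1.2)·30] / 350 = -0.01143
∂h/∂y = [(-95)·(+1.2) − (-75)·(+1.6)] / 350 = +0.01714
Flow = −∇h = (+0.01143 east, -0.01714 north), which points southeast.

SE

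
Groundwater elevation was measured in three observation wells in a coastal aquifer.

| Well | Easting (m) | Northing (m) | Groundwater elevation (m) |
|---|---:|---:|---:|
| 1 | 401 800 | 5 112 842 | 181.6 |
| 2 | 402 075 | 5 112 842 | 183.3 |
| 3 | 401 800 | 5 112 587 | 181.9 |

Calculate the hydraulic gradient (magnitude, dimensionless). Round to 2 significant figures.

0.0063

∂h/∂x = (183.3 − 181.6) / (402075 − 401800) = +0.006182
∂h/∂y = (181.9 − 181.6) / (5112587 − 5112842) = -0.001176
|∇h| = √(0.006182² + -0.001176²) = 0.006293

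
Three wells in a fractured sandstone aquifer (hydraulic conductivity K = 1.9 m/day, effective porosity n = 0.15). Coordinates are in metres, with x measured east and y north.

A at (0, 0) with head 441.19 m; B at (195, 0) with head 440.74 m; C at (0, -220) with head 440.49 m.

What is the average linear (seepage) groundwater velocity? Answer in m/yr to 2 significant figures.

18 m/yr

∂h/∂x = (440.74 − 441.19) / (195 − 0) = -0.002308
∂h/∂y = (440.49 − 441.19) / (-220 − 0) = +0.003182
|∇h| = √(-0.002308² + 0.003182²) = 0.003931
Seepage velocity v = K·i/n = 1.9 × 0.003931 / 0.15 = 0.04979 m/day = 18.19 m/yr.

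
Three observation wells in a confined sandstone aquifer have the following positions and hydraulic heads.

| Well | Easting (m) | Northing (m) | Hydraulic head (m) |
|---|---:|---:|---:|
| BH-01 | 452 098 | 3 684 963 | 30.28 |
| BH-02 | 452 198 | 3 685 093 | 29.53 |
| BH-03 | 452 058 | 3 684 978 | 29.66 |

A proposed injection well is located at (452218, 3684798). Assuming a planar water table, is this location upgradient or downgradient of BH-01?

With h = a·x + b·y + c and BH-01 as origin, the differences give:
  100·a + 130·b = -0.75
  (-40)·a + 15·b = -0.62
Eliminate b (×15 and ×130, subtract): 6700·a = 69.350 → a = ∂h/∂x = +0.01035
Back-substitute: b = ∂h/∂y = -0.01373.
Head at (452218, 3684798) = 30.28 + (+0.01035)·(120) + (-0.01373)·(-165) = 33.79 m.
That is higher than the 30.28 m at BH-01, so the point is upgradient.

upgradient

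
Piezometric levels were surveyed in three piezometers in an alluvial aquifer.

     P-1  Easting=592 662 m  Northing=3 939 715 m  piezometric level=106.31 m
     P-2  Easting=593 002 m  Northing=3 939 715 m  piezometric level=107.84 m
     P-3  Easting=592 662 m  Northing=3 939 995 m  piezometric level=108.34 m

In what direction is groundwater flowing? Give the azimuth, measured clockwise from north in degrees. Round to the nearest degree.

212°

∂h/∂x = (107.84 − 106.31) / (593002 − 592662) = +0.004500
∂h/∂y = (108.34 − 106.31) / (3939995 − 3939715) = +0.007250
Flow direction (−∇h) has components (-0.004500 E, -0.007250 N).
Azimuth = atan2(E, N) = atan2(-0.004500, -0.007250) = 211.8° ≈ 212°.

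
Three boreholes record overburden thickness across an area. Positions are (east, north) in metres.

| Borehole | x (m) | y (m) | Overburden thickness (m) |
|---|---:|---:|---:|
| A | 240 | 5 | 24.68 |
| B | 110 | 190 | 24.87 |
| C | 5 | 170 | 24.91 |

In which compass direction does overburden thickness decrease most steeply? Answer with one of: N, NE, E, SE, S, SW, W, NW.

SE

Differences from A: to B (Δx, Δy, Δh) = (-130, 185, +0.19); to C = (-235, 165, +0.23).
Solve a·Δx + b·Δy = Δd: det = (-130)·165 − (-235)·185 = 22025.
∂d/∂x = [(+0.19)·165 − (+0.23)·185] / 22025 = -0.0005085
∂d/∂y = [(-130)·(+0.23) − (-235)·(+0.19)] / 22025 = +0.0006697
Steepest decrease is along −∇f = (+0.0005085 E, -0.0006697 N) → southeast.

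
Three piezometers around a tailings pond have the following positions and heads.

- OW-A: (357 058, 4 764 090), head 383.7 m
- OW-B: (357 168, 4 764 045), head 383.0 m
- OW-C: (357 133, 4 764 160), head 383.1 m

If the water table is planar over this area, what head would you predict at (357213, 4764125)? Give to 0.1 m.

382.6 m

Differences from OW-A: to OW-B (Δx, Δy, Δh) = (110, -45, -0.7); to OW-C = (75, 70, -0.6).
Solve a·Δx + b·Δy = Δh: det = 110·70 − 75·(-45) = 11075.
∂h/∂x = [(-0.7)·70 − (-0.6)·(-45)] / 11075 = -0.006862
∂h/∂y = [110·(-0.6) − 75·(-0.7)] / 11075 = -0.001219
h(357213, 4764125) = 383.7 + (-0.006862)·(155) + (-0.001219)·(35) = 383.7 -1.064 -0.043 = 382.594 m.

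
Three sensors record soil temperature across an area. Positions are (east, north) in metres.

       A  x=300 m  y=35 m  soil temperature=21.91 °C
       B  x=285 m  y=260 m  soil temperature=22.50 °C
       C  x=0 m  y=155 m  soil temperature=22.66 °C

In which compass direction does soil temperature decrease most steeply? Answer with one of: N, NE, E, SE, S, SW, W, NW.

SE

Differences from A: to B (Δx, Δy, Δh) = (-15, 225, +0.59); to C = (-300, 120, +0.75).
Determinant of the coordinate differences = (-15)·120 − (-300)·225 = 65700.
∂T/∂x = [(+0.59)·120 − (+0.75)·225] / 65700 = -0.001491
∂T/∂y = [(-15)·(+0.75) − (-300)·(+0.59)] / 65700 = +0.002523
Steepest decrease is along −∇f = (+0.001491 E, -0.002523 N) → southeast.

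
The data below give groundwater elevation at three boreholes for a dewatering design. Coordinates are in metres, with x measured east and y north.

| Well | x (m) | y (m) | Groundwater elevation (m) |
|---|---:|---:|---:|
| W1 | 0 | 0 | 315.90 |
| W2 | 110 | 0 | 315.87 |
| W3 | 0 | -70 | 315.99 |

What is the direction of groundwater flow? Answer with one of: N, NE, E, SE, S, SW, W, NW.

N

∂h/∂x = (315.87 − 315.90) / (110 − 0) = -0.0002727
∂h/∂y = (315.99 − 315.90) / (-70 − 0) = -0.001286
Flow = −∇h = (+0.0002727 east, +0.001286 north), which points north.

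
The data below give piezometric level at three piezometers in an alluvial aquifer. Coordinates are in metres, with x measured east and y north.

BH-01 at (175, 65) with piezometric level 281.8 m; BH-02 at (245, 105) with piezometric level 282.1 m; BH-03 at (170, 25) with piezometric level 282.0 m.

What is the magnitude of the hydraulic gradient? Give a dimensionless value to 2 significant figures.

Taking BH-01 as reference: BH-02−BH-01 = (70, 40, +0.3); BH-03−BH-01 = (-5, -40, +0.2).
Solve a·Δx + b·Δy = Δh: det = 70·(-40) − (-5)·40 = -2600.
∂h/∂x = [(+0.3)·(-40) − (+0.2)·40] / -2600 = +0.007692
∂h/∂y = [70·(+0.2) − (-5)·(+0.3)] / -2600 = -0.005962
|∇h| = √(0.007692² + -0.005962²) = 0.009732

0.0097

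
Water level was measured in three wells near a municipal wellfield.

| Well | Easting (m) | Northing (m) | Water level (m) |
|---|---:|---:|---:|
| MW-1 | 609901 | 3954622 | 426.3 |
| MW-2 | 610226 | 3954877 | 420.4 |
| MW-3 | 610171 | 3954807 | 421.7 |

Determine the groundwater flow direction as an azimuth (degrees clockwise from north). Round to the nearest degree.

Taking MW-1 as reference: MW-2−MW-1 = (325, 255, -5.9); MW-3−MW-1 = (270, 185, -4.6).
Determinant of the coordinate differences = 325·185 − 270·255 = -8725.
∂h/∂x = [(-5.9)·185 − (-4.6)·255] / -8725 = -0.009341
∂h/∂y = [325·(-4.6) − 270·(-5.9)] / -8725 = -0.01123
Flow direction (−∇h) has components (+0.009341 E, +0.01123 N).
Azimuth = atan2(E, N) = atan2(+0.009341, +0.01123) = 39.7° ≈ 040°.

040°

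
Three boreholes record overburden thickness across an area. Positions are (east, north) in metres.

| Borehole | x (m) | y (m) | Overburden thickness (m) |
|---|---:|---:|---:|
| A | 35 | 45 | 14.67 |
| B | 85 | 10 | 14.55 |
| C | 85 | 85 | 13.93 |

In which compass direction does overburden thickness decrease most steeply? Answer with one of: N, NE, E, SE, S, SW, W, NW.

With d = a·x + b·y + c and A as origin, the differences give:
  50·a + (-35)·b = -0.12
  50·a + 40·b = -0.74
Eliminate b (×40 and ×(-35), subtract): 3750·a = -30.700 → a = ∂d/∂x = -0.008187
Back-substitute: b = ∂d/∂y = -0.008267.
Steepest decrease is along −∇f = (+0.008187 E, +0.008267 N) → northeast.

NE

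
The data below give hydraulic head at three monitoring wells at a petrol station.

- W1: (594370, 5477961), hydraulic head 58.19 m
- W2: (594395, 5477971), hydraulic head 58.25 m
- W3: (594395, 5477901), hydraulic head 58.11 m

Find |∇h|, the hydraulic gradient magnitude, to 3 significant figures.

Taking W1 as reference: W2−W1 = (25, 10, +0.06); W3−W1 = (25, -60, -0.08).
Solve a·Δx + b·Δy = Δh: det = 25·(-60) − 25·10 = -1750.
∂h/∂x = [(+0.06)·(-60) − (-0.08)·10] / -1750 = +0.001600
∂h/∂y = [25·(-0.08) − 25·(+0.06)] / -1750 = +0.002000
|∇h| = √(0.001600² + 0.002000²) = 0.002561

0.00256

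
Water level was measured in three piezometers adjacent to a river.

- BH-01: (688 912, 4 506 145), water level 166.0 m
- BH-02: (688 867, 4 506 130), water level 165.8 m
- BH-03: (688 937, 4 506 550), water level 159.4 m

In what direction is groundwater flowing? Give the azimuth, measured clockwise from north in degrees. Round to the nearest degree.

329°

Differences from BH-01: to BH-02 (Δx, Δy, Δh) = (-45, -15, -0.2); to BH-03 = (25, 405, -6.6).
Determinant of the coordinate differences = (-45)·405 − 25·(-15) = -17850.
∂h/∂x = [(-0.2)·405 − (-6.6)·(-15)] / -17850 = +0.01008
∂h/∂y = [(-45)·(-6.6) − 25·(-0.2)] / -17850 = -0.01692
Flow direction (−∇h) has components (-0.01008 E, +0.01692 N).
Azimuth = atan2(E, N) = atan2(-0.01008, +0.01692) = 329.2° ≈ 329°.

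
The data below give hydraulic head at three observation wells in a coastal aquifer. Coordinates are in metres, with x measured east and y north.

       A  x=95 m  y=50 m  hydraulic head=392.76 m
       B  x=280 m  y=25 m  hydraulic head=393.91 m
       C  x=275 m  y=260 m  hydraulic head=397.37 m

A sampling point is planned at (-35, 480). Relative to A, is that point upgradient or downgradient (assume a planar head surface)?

Taking A as reference: B−A = (185, -25, +1.15); C−A = (180, 210, +4.61).
Solve a·Δx + b·Δy = Δh: det = 185·210 − 180·(-25) = 43350.
∂h/∂x = [(+1.15)·210 − (+4.61)·(-25)] / 43350 = +0.008230
∂h/∂y = [185·(+4.61) − 180·(+1.15)] / 43350 = +0.01490
Head at (-35, 480) = 392.76 + (+0.008230)·(-130) + (+0.01490)·(430) = 398.10 m.
That is higher than the 392.76 m at A, so the point is upgradient.

upgradient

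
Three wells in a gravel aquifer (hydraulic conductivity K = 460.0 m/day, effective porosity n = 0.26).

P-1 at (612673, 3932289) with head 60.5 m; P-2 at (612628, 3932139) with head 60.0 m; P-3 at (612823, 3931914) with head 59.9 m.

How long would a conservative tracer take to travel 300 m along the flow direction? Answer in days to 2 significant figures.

Taking P-1 as reference: P-2−P-1 = (-45, -150, -0.5); P-3−P-1 = (150, -375, -0.6).
Solve a·Δx + b·Δy = Δh: det = (-45)·(-375) − 150·(-150) = 39375.
∂h/∂x = [(-0.5)·(-375) − (-0.6)·(-150)] / 39375 = +0.002476
∂h/∂y = [(-45)·(-0.6) − 150·(-0.5)] / 39375 = +0.002590
|∇h| = √(0.002476² + 0.002590²) = 0.003583
Seepage velocity v = K·i/n = 460.0 × 0.003583 / 0.26 = 6.339 m/day.
t = 300 / 6.339 = 47.33 days.

47 days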